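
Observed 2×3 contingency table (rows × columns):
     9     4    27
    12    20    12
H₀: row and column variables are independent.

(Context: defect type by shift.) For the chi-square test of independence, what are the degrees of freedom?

df = (r−1)(c−1) = (2−1)·(3−1) = 2

degrees of freedom = 2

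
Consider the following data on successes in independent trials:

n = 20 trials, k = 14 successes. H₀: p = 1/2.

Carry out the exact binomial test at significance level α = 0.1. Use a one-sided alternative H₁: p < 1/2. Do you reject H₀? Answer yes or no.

reject H₀: no

Exact binomial: n=20, k=14, p₀=1/2=0.5000
P(X≤14) from Σ C(n,i)·p₀^i·(1−p₀)^(n−i)
p-value (one-sided, H₁ less) = 0.97931
At α=0.1: p ≥ α → fail to reject H₀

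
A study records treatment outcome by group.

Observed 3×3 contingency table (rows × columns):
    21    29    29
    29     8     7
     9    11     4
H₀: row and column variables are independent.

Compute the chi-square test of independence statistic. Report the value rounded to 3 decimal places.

Row totals [79, 44, 24], col totals [59, 48, 40], n=147
χ² = (21−31.71)²/31.71 + (29−25.80)²/25.80 + (29−21.50)²/21.50 + (29−17.66)²/17.66 + (8−14.37)²/14.37 + (7−11.97)²/11.97 + (9−9.63)²/9.63 + (11−7.84)²/7.84 + (4−6.53)²/6.53 = 21.1012
df = 4

test statistic = 21.101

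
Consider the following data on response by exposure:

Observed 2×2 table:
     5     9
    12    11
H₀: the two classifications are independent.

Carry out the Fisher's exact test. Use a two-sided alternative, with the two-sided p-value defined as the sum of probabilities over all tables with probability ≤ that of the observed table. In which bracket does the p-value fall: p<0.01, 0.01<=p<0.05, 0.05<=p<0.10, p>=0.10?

p-value bracket: p>=0.10

Margins: r₁=14, r₂=23, c₁=17, c₂=20, n=37
p_obs = C(14,5)·C(23,12)/C(37,17); sum pmf over tables with pmf ≤ p_obs
p-value (two-sided) = 0.49786
→ bracket: p>=0.10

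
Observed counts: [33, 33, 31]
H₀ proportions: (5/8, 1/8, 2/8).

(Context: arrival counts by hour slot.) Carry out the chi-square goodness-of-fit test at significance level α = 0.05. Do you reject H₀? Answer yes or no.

reject H₀: yes

n = 97; E_i = n·p_i = [60.62, 12.12, 24.25]
χ² = (33−60.62)²/60.62 + (33−12.12)²/12.12 + (31−24.25)²/24.25 = 50.4062
df = 2
p-value (upper-tail) = 0.00000
At α=0.05: p < α → reject H₀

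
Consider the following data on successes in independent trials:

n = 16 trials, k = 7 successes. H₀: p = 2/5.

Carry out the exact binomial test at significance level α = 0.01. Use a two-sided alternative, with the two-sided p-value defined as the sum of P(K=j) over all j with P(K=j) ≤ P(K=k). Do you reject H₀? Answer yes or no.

reject H₀: no

Exact binomial: n=16, k=7, p₀=2/5=0.4000
P(X=j) = C(n,j)·p₀^j·(1−p₀)^(n−j); p = Σ P(X=j) over j with P(X=j) ≤ P(X=7)
p-value (two-sided) = 0.80167
At α=0.01: p ≥ α → fail to reject H₀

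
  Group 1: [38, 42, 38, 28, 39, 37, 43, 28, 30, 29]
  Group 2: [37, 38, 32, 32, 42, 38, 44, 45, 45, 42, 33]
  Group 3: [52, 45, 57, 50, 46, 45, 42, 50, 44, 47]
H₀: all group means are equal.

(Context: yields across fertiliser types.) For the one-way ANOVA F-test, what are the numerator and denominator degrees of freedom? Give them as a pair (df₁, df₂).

degrees of freedom = [2, 28]

k = 3 groups, N = 31 total
df = (k−1, N−k) = (3−1, 31−3) = (2, 28)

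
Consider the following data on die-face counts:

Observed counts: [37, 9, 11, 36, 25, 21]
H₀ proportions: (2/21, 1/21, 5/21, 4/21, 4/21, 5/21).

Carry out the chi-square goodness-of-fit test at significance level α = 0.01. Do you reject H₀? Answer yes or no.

reject H₀: yes

n = 139; E_i = n·p_i = [13.24, 6.62, 33.10, 26.48, 26.48, 33.10]
χ² = (37−13.24)²/13.24 + (9−6.62)²/6.62 + (11−33.10)²/33.10 + (36−26.48)²/26.48 + (25−26.48)²/26.48 + (21−33.10)²/33.10 = 66.1881
df = 5
p-value (upper-tail) = 0.00000
At α=0.01: p < α → reject H₀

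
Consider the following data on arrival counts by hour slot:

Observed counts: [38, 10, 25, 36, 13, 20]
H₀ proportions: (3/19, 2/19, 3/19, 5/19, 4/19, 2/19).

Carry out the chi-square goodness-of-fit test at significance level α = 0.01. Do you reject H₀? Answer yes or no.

n = 142; E_i = n·p_i = [22.42, 14.95, 22.42, 37.37, 29.89, 14.95]
χ² = (38−22.42)²/22.42 + (10−14.95)²/14.95 + (25−22.42)²/22.42 + (36−37.37)²/37.37 + (13−29.89)²/29.89 + (20−14.95)²/14.95 = 24.0649
df = 5
p-value (upper-tail) = 0.00021
At α=0.01: p < α → reject H₀

reject H₀: yes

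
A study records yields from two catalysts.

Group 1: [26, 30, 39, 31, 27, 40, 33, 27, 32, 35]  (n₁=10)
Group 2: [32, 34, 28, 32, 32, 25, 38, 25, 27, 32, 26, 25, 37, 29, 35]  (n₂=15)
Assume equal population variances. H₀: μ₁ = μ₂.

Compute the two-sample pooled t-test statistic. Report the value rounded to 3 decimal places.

x̄₁=32.000, s₁=4.876, n₁=10
x̄₂=30.467, s₂=4.406, n₂=15
s_p² = [9·4.876² + 14·4.406²]/23 = 21.1188
SE = √(s_p²·(1/10+1/15)) = 1.8761
t = (32.000−30.467)/1.8761 = 0.8173
df = 23

test statistic = 0.817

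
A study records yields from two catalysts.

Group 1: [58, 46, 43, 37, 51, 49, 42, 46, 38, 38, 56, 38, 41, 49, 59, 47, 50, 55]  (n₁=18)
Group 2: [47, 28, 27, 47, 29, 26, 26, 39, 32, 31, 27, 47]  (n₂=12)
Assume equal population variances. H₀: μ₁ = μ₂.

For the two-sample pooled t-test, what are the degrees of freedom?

degrees of freedom = 28

df = n₁ + n₂ − 2 = 18 + 12 − 2 = 28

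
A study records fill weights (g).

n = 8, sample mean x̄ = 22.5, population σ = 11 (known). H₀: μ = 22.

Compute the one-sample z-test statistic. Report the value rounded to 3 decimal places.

SE = σ/√n = 11/√8 = 3.8891
z = (x̄−μ₀)/SE = (22.5−22)/3.8891 = 0.1286

test statistic = 0.129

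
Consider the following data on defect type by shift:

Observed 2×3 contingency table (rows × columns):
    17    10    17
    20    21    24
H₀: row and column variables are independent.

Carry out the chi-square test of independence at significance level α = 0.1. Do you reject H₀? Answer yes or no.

Row totals [44, 65], col totals [37, 31, 41], n=109
χ² = (17−14.94)²/14.94 + (10−12.51)²/12.51 + (17−16.55)²/16.55 + (20−22.06)²/22.06 + (21−18.49)²/18.49 + (24−24.45)²/24.45 = 1.3457
df = 2
p-value (upper-tail) = 0.51026
At α=0.1: p ≥ α → fail to reject H₀

reject H₀: no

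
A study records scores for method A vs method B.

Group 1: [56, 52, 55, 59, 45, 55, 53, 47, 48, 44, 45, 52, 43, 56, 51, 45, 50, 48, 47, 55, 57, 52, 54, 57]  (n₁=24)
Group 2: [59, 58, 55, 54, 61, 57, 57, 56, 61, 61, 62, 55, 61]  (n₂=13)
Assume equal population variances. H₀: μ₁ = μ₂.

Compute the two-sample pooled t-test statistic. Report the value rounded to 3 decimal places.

test statistic = -4.955

x̄₁=51.083, s₁=4.763, n₁=24
x̄₂=58.231, s₂=2.774, n₂=13
s_p² = [23·4.763² + 12·2.774²]/35 = 17.5469
SE = √(s_p²·(1/24+1/13)) = 1.4425
t = (51.083−58.231)/1.4425 = -4.9548
df = 35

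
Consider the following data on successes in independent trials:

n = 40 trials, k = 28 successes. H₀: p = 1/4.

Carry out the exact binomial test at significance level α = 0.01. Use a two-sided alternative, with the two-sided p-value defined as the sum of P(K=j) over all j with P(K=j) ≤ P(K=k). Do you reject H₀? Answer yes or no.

Exact binomial: n=40, k=28, p₀=1/4=0.2500
P(X=j) = C(n,j)·p₀^j·(1−p₀)^(n−j); p = Σ P(X=j) over j with P(X=j) ≤ P(X=28)
p-value (two-sided) = 0.00000
At α=0.01: p < α → reject H₀

reject H₀: yes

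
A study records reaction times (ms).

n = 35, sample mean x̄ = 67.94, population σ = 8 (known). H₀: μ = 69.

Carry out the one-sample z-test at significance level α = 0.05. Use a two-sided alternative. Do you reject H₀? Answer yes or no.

reject H₀: no

SE = σ/√n = 8/√35 = 1.3522
z = (x̄−μ₀)/SE = (67.94−69)/1.3522 = -0.7839
p-value (two-sided) = 0.43311
At α=0.05: p ≥ α → fail to reject H₀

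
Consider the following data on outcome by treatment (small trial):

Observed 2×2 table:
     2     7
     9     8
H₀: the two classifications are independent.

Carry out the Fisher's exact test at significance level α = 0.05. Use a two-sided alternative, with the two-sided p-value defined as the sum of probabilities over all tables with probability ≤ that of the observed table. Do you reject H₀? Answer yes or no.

Margins: r₁=9, r₂=17, c₁=11, c₂=15, n=26
p_obs = C(9,2)·C(17,9)/C(26,11); sum pmf over tables with pmf ≤ p_obs
p-value (two-sided) = 0.21670
At α=0.05: p ≥ α → fail to reject H₀

reject H₀: no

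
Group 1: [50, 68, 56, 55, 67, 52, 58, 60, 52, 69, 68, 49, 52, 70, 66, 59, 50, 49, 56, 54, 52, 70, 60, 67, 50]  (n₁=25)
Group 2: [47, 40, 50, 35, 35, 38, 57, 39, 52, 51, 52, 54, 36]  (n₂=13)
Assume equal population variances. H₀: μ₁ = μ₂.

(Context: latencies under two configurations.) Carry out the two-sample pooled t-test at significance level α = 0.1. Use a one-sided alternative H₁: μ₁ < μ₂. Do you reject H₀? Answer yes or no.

x̄₁=58.360, s₁=7.560, n₁=25
x̄₂=45.077, s₂=8.057, n₂=13
s_p² = [24·7.560² + 12·8.057²]/36 = 59.7412
SE = √(s_p²·(1/25+1/13)) = 2.6429
t = (58.360−45.077)/2.6429 = 5.0259
df = 36
p-value (one-sided, H₁ less) = 0.99999
At α=0.1: p ≥ α → fail to reject H₀

reject H₀: no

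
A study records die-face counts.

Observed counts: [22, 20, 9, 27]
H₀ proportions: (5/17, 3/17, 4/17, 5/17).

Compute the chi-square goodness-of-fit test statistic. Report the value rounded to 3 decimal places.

test statistic = 8.348

n = 78; E_i = n·p_i = [22.94, 13.76, 18.35, 22.94]
χ² = (22−22.94)²/22.94 + (20−13.76)²/13.76 + (9−18.35)²/18.35 + (27−22.94)²/22.94 = 8.3476
df = 3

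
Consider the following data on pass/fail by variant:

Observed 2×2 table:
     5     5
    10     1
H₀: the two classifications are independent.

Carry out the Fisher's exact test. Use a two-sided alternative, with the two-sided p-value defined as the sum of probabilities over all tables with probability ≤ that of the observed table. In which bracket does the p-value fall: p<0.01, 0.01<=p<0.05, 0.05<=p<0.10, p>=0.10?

p-value bracket: 0.05<=p<0.10

Margins: r₁=10, r₂=11, c₁=15, c₂=6, n=21
p_obs = C(10,5)·C(11,10)/C(21,15); sum pmf over tables with pmf ≤ p_obs
p-value (two-sided) = 0.06347
→ bracket: 0.05<=p<0.10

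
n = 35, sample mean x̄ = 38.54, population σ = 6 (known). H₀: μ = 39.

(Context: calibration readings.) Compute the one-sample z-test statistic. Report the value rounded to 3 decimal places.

SE = σ/√n = 6/√35 = 1.0142
z = (x̄−μ₀)/SE = (38.54−39)/1.0142 = -0.4536

test statistic = -0.454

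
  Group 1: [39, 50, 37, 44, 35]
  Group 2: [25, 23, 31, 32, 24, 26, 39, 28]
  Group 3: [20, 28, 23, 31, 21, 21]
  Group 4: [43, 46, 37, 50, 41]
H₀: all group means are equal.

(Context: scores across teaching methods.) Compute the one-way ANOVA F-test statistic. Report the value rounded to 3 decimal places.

Group means [41.00, 28.50, 24.00, 43.40], grand mean 33.083
SSB = Σnᵢ(x̄ᵢ−x̄)² = 1508.633; SSW = ΣΣ(x−x̄ᵢ)² = 541.200
MSB = 1508.633/3 = 502.8778; MSW = 541.200/20 = 27.0600
F = MSB/MSW = 18.5838
df = (3, 20)

test statistic = 18.584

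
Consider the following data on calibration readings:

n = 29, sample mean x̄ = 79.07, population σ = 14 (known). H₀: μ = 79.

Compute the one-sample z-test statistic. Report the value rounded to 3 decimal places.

SE = σ/√n = 14/√29 = 2.5997
z = (x̄−μ₀)/SE = (79.07−79)/2.5997 = 0.0269

test statistic = 0.027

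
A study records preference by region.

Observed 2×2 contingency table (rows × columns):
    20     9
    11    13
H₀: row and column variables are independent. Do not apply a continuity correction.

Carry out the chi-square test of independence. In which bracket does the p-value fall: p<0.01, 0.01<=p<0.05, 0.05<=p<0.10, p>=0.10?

p-value bracket: 0.05<=p<0.10

Row totals [29, 24], col totals [31, 22], n=53
χ² = (20−16.96)²/16.96 + (9−12.04)²/12.04 + (11−14.04)²/14.04 + (13−9.96)²/9.96 = 2.8942
df = 1
p-value (upper-tail) = 0.08890
→ bracket: 0.05<=p<0.10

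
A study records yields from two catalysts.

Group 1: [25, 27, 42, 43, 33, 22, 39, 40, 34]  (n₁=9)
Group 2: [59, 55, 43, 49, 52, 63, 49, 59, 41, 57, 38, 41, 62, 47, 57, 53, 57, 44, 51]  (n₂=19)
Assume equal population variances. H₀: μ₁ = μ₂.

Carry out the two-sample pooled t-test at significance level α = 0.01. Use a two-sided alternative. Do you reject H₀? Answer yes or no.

x̄₁=33.889, s₁=7.753, n₁=9
x̄₂=51.421, s₂=7.545, n₂=19
s_p² = [8·7.753² + 18·7.545²]/26 = 57.9046
SE = √(s_p²·(1/9+1/19)) = 3.0792
t = (33.889−51.421)/3.0792 = -5.6937
df = 26
p-value (two-sided) = 0.00001
At α=0.01: p < α → reject H₀

reject H₀: yes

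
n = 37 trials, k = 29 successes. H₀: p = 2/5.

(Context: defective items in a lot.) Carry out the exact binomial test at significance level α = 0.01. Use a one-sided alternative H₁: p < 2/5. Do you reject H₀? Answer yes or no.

Exact binomial: n=37, k=29, p₀=2/5=0.4000
P(X≤29) from Σ C(n,i)·p₀^i·(1−p₀)^(n−i)
p-value (one-sided, H₁ less) = 1.00000
At α=0.01: p ≥ α → fail to reject H₀

reject H₀: no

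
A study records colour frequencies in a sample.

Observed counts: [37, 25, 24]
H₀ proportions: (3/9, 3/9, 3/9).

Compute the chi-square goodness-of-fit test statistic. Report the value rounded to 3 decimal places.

n = 86; E_i = n·p_i = [28.67, 28.67, 28.67]
χ² = (37−28.67)²/28.67 + (25−28.67)²/28.67 + (24−28.67)²/28.67 = 3.6512
df = 2

test statistic = 3.651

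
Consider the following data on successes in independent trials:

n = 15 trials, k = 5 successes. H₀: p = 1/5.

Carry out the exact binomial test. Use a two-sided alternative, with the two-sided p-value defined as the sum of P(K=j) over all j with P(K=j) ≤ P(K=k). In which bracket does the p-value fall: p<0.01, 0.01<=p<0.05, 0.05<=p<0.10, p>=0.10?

p-value bracket: p>=0.10

Exact binomial: n=15, k=5, p₀=1/5=0.2000
P(X=j) = C(n,j)·p₀^j·(1−p₀)^(n−j); p = Σ P(X=j) over j with P(X=j) ≤ P(X=5)
p-value (two-sided) = 0.19942
→ bracket: p>=0.10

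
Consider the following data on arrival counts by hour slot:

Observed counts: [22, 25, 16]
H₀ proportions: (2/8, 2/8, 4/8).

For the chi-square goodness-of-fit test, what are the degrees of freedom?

df = k − 1 = 3 − 1 = 2

degrees of freedom = 2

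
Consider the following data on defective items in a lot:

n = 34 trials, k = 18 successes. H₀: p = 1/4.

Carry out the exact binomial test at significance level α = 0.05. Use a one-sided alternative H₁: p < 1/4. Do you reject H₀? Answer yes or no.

Exact binomial: n=34, k=18, p₀=1/4=0.2500
P(X≤18) from Σ C(n,i)·p₀^i·(1−p₀)^(n−i)
p-value (one-sided, H₁ less) = 0.99988
At α=0.05: p ≥ α → fail to reject H₀

reject H₀: no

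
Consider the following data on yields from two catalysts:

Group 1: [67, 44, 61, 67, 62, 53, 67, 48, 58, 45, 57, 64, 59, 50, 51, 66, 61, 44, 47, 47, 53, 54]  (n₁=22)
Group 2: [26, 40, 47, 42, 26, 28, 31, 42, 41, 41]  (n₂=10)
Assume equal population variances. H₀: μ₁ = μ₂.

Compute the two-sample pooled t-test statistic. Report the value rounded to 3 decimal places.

x̄₁=55.682, s₁=7.996, n₁=22
x̄₂=36.400, s₂=7.792, n₂=10
s_p² = [21·7.996² + 9·7.792²]/30 = 62.9724
SE = √(s_p²·(1/22+1/10)) = 3.0265
t = (55.682−36.400)/3.0265 = 6.3710
df = 30

test statistic = 6.371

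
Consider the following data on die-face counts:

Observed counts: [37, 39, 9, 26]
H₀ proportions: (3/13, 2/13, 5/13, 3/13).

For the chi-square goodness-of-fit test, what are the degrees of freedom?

degrees of freedom = 3

df = k − 1 = 4 − 1 = 3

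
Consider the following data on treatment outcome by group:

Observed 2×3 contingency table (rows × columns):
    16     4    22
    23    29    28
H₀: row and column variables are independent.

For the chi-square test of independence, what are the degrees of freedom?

degrees of freedom = 2

df = (r−1)(c−1) = (2−1)·(3−1) = 2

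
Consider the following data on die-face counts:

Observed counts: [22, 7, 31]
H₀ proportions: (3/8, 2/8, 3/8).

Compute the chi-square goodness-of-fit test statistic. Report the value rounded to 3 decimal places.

n = 60; E_i = n·p_i = [22.50, 15.00, 22.50]
χ² = (22−22.50)²/22.50 + (7−15.00)²/15.00 + (31−22.50)²/22.50 = 7.4889
df = 2

test statistic = 7.489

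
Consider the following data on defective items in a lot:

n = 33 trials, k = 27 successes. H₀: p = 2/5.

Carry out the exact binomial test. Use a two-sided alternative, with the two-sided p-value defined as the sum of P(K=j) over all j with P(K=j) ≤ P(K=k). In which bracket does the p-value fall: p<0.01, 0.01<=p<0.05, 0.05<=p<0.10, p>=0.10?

Exact binomial: n=33, k=27, p₀=2/5=0.4000
P(X=j) = C(n,j)·p₀^j·(1−p₀)^(n−j); p = Σ P(X=j) over j with P(X=j) ≤ P(X=27)
p-value (two-sided) = 0.00000
→ bracket: p<0.01

p-value bracket: p<0.01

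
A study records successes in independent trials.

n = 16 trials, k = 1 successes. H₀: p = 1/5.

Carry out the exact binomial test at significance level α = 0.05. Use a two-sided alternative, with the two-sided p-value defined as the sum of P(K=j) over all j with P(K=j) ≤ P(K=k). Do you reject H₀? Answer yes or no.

reject H₀: no

Exact binomial: n=16, k=1, p₀=1/5=0.2000
P(X=j) = C(n,j)·p₀^j·(1−p₀)^(n−j); p = Σ P(X=j) over j with P(X=j) ≤ P(X=1)
p-value (two-sided) = 0.22243
At α=0.05: p ≥ α → fail to reject H₀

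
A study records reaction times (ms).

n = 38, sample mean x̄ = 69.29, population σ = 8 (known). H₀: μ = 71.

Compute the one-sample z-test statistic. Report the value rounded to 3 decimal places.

test statistic = -1.318

SE = σ/√n = 8/√38 = 1.2978
z = (x̄−μ₀)/SE = (69.29−71)/1.2978 = -1.3176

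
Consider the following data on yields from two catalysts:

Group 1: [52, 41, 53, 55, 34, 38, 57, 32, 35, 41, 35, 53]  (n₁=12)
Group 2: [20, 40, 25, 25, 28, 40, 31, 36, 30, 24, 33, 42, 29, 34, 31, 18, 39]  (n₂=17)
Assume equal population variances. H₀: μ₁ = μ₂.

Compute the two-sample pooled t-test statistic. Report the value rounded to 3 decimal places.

test statistic = 4.224

x̄₁=43.833, s₁=9.418, n₁=12
x̄₂=30.882, s₂=7.114, n₂=17
s_p² = [11·9.418² + 16·7.114²]/27 = 66.1271
SE = √(s_p²·(1/12+1/17)) = 3.0660
t = (43.833−30.882)/3.0660 = 4.2240
df = 27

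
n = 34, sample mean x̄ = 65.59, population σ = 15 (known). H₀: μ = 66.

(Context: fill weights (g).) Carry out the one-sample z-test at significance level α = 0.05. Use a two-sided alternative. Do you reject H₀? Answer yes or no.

SE = σ/√n = 15/√34 = 2.5725
z = (x̄−μ₀)/SE = (65.59−66)/2.5725 = -0.1594
p-value (two-sided) = 0.87337
At α=0.05: p ≥ α → fail to reject H₀

reject H₀: no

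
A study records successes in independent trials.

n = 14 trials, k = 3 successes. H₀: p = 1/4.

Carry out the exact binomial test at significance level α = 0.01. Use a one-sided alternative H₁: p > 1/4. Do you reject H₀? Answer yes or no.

Exact binomial: n=14, k=3, p₀=1/4=0.2500
P(X≥3) from Σ C(n,i)·p₀^i·(1−p₀)^(n−i)
p-value (one-sided, H₁ greater) = 0.71887
At α=0.01: p ≥ α → fail to reject H₀

reject H₀: no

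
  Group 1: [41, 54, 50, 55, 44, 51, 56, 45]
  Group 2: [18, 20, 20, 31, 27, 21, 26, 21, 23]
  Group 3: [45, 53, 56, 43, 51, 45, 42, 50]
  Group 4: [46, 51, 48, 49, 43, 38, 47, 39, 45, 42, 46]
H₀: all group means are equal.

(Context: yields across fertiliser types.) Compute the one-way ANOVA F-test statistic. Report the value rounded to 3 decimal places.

test statistic = 61.643

Group means [49.50, 23.00, 48.12, 44.91], grand mean 41.167
SSB = Σnᵢ(x̄ᵢ−x̄)² = 4067.216; SSW = ΣΣ(x−x̄ᵢ)² = 703.784
MSB = 4067.216/3 = 1355.7386; MSW = 703.784/32 = 21.9933
F = MSB/MSW = 61.6434
df = (3, 32)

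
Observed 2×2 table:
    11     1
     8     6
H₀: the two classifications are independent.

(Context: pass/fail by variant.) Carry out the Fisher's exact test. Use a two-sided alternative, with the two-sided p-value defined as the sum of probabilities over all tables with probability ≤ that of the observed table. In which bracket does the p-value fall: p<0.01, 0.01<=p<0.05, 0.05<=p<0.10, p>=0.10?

Margins: r₁=12, r₂=14, c₁=19, c₂=7, n=26
p_obs = C(12,11)·C(14,8)/C(26,19); sum pmf over tables with pmf ≤ p_obs
p-value (two-sided) = 0.08087
→ bracket: 0.05<=p<0.10

p-value bracket: 0.05<=p<0.10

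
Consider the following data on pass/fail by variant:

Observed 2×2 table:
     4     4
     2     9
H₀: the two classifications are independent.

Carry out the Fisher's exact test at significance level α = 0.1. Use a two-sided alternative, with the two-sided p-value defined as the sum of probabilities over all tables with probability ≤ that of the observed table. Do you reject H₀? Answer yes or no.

Margins: r₁=8, r₂=11, c₁=6, c₂=13, n=19
p_obs = C(8,4)·C(11,2)/C(19,6); sum pmf over tables with pmf ≤ p_obs
p-value (two-sided) = 0.31889
At α=0.1: p ≥ α → fail to reject H₀

reject H₀: no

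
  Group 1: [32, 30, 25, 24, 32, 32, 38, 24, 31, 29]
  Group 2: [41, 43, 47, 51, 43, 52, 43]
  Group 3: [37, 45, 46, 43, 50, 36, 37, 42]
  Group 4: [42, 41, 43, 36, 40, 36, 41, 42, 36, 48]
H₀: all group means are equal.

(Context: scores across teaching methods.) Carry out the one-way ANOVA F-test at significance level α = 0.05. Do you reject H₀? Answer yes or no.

reject H₀: yes

Group means [29.70, 45.71, 42.00, 40.50], grand mean 38.800
SSB = Σnᵢ(x̄ᵢ−x̄)² = 1273.571; SSW = ΣΣ(x−x̄ᵢ)² = 592.029
MSB = 1273.571/3 = 424.5238; MSW = 592.029/31 = 19.0977
F = MSB/MSW = 22.2291
df = (3, 31)
p-value (upper-tail) = 0.00000
At α=0.05: p < α → reject H₀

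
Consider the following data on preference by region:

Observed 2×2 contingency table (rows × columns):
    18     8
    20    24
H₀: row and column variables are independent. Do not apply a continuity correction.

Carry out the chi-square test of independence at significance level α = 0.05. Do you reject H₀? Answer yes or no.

Row totals [26, 44], col totals [38, 32], n=70
χ² = (18−14.11)²/14.11 + (8−11.89)²/11.89 + (20−23.89)²/23.89 + (24−20.11)²/20.11 = 3.7229
df = 1
p-value (upper-tail) = 0.05367
At α=0.05: p ≥ α → fail to reject H₀

reject H₀: no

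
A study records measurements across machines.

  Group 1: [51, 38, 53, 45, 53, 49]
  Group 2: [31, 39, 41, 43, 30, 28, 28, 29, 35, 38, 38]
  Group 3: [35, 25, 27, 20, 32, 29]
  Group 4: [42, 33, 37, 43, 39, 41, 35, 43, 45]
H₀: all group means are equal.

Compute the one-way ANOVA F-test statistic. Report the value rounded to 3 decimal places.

Group means [48.17, 34.55, 28.00, 39.78], grand mean 37.344
SSB = Σnᵢ(x̄ᵢ−x̄)² = 1366.103; SSW = ΣΣ(x−x̄ᵢ)² = 747.116
MSB = 1366.103/3 = 455.3675; MSW = 747.116/28 = 26.6827
F = MSB/MSW = 17.0660
df = (3, 28)

test statistic = 17.066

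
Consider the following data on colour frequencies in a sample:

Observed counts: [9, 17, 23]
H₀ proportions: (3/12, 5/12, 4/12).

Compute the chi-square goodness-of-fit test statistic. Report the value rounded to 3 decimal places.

test statistic = 4.155

n = 49; E_i = n·p_i = [12.25, 20.42, 16.33]
χ² = (9−12.25)²/12.25 + (17−20.42)²/20.42 + (23−16.33)²/16.33 = 4.1551
df = 2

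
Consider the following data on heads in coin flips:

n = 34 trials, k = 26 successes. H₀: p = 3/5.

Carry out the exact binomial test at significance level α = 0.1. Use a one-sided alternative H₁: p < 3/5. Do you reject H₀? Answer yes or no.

Exact binomial: n=34, k=26, p₀=3/5=0.6000
P(X≤26) from Σ C(n,i)·p₀^i·(1−p₀)^(n−i)
p-value (one-sided, H₁ less) = 0.98623
At α=0.1: p ≥ α → fail to reject H₀

reject H₀: no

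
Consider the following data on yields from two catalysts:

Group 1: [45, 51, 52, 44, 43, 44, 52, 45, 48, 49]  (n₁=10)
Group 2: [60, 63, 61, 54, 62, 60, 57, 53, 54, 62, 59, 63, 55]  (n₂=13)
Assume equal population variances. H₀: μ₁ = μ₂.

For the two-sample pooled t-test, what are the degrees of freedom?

df = n₁ + n₂ − 2 = 10 + 13 − 2 = 21

degrees of freedom = 21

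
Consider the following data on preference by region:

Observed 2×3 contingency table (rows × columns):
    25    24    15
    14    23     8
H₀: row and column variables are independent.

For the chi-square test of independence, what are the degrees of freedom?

df = (r−1)(c−1) = (2−1)·(3−1) = 2

degrees of freedom = 2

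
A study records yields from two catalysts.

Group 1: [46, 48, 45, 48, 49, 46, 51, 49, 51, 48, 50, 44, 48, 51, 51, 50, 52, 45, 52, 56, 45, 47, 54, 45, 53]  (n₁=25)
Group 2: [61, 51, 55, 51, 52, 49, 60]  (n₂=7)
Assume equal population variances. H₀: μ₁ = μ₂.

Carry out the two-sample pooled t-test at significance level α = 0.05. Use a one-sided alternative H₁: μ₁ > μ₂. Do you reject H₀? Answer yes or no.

x̄₁=48.960, s₁=3.169, n₁=25
x̄₂=54.143, s₂=4.706, n₂=7
s_p² = [24·3.169² + 6·4.706²]/30 = 12.4606
SE = √(s_p²·(1/25+1/7)) = 1.5095
t = (48.960−54.143)/1.5095 = -3.4336
df = 30
p-value (one-sided, H₁ greater) = 0.99912
At α=0.05: p ≥ α → fail to reject H₀

reject H₀: no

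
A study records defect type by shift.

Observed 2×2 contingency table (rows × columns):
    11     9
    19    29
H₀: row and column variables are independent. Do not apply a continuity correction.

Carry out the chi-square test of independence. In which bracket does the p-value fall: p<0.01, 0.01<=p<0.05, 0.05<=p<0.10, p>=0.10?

p-value bracket: p>=0.10

Row totals [20, 48], col totals [30, 38], n=68
χ² = (11−8.82)²/8.82 + (9−11.18)²/11.18 + (19−21.18)²/21.18 + (29−26.82)²/26.82 = 1.3610
df = 1
p-value (upper-tail) = 0.24337
→ bracket: p>=0.10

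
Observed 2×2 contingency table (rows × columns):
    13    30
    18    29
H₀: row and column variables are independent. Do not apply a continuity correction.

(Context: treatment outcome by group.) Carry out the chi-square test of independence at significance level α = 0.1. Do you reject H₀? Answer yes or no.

Row totals [43, 47], col totals [31, 59], n=90
χ² = (13−14.81)²/14.81 + (30−28.19)²/28.19 + (18−16.19)²/16.19 + (29−30.81)²/30.81 = 0.6469
df = 1
p-value (upper-tail) = 0.42122
At α=0.1: p ≥ α → fail to reject H₀

reject H₀: no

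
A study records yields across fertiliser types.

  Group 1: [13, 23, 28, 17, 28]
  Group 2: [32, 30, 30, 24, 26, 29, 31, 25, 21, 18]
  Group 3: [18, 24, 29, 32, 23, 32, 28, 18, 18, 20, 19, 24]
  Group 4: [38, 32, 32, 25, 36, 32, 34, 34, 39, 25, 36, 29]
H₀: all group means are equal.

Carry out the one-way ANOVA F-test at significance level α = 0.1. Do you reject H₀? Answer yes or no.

reject H₀: yes

Group means [21.80, 26.60, 23.75, 32.67], grand mean 26.974
SSB = Σnᵢ(x̄ᵢ−x̄)² = 648.858; SSW = ΣΣ(x−x̄ᵢ)² = 916.117
MSB = 648.858/3 = 216.2859; MSW = 916.117/35 = 26.1748
F = MSB/MSW = 8.2631
df = (3, 35)
p-value (upper-tail) = 0.00027
At α=0.1: p < α → reject H₀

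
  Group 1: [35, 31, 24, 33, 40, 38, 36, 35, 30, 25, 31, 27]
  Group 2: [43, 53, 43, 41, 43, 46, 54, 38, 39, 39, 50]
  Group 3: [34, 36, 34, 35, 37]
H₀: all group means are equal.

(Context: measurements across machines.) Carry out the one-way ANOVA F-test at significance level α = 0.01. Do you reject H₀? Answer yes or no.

Group means [32.08, 44.45, 35.20], grand mean 37.500
SSB = Σnᵢ(x̄ᵢ−x̄)² = 910.556; SSW = ΣΣ(x−x̄ᵢ)² = 602.444
MSB = 910.556/2 = 455.2780; MSW = 602.444/25 = 24.0978
F = MSB/MSW = 18.8930
df = (2, 25)
p-value (upper-tail) = 0.00001
At α=0.01: p < α → reject H₀

reject H₀: yes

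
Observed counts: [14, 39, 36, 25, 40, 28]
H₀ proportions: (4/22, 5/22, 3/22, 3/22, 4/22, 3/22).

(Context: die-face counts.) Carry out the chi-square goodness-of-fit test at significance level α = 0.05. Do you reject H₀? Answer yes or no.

n = 182; E_i = n·p_i = [33.09, 41.36, 24.82, 24.82, 33.09, 24.82]
χ² = (14−33.09)²/33.09 + (39−41.36)²/41.36 + (36−24.82)²/24.82 + (25−24.82)²/24.82 + (40−33.09)²/33.09 + (28−24.82)²/24.82 = 18.0388
df = 5
p-value (upper-tail) = 0.00290
At α=0.05: p < α → reject H₀

reject H₀: yes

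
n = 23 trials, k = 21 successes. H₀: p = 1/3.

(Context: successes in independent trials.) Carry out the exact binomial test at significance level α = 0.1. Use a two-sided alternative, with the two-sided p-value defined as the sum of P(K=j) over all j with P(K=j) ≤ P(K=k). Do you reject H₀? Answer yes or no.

Exact binomial: n=23, k=21, p₀=1/3=0.3333
P(X=j) = C(n,j)·p₀^j·(1−p₀)^(n−j); p = Σ P(X=j) over j with P(X=j) ≤ P(X=21)
p-value (two-sided) = 0.00000
At α=0.1: p < α → reject H₀

reject H₀: yes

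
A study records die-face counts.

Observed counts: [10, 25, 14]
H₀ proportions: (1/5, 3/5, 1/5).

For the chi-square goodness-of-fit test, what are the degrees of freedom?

df = k − 1 = 3 − 1 = 2

degrees of freedom = 2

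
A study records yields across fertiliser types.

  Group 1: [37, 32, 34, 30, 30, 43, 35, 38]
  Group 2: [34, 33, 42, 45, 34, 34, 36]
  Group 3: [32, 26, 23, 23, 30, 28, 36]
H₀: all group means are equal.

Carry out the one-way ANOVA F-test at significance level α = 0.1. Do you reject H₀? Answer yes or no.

reject H₀: yes

Group means [34.88, 36.86, 28.29], grand mean 33.409
SSB = Σnᵢ(x̄ᵢ−x̄)² = 284.157; SSW = ΣΣ(x−x̄ᵢ)² = 407.161
MSB = 284.157/2 = 142.0787; MSW = 407.161/19 = 21.4295
F = MSB/MSW = 6.6301
df = (2, 19)
p-value (upper-tail) = 0.00654
At α=0.1: p < α → reject H₀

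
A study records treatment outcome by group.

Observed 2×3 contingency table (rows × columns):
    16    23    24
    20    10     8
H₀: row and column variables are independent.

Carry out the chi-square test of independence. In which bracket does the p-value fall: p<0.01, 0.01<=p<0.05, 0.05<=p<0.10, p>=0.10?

Row totals [63, 38], col totals [36, 33, 32], n=101
χ² = (16−22.46)²/22.46 + (23−20.58)²/20.58 + (24−19.96)²/19.96 + (20−13.54)²/13.54 + (10−12.42)²/12.42 + (8−12.04)²/12.04 = 7.8590
df = 2
p-value (upper-tail) = 0.01965
→ bracket: 0.01<=p<0.05

p-value bracket: 0.01<=p<0.05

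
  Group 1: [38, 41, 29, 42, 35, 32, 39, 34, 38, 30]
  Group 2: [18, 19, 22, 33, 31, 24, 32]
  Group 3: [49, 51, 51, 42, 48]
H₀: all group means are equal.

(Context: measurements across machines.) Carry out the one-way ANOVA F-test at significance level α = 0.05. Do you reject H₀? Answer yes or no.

reject H₀: yes

Group means [35.80, 25.57, 48.20], grand mean 35.364
SSB = Σnᵢ(x̄ᵢ−x̄)² = 1496.977; SSW = ΣΣ(x−x̄ᵢ)² = 480.114
MSB = 1496.977/2 = 748.4883; MSW = 480.114/19 = 25.2692
F = MSB/MSW = 29.6206
df = (2, 19)
p-value (upper-tail) = 0.00000
At α=0.05: p < α → reject H₀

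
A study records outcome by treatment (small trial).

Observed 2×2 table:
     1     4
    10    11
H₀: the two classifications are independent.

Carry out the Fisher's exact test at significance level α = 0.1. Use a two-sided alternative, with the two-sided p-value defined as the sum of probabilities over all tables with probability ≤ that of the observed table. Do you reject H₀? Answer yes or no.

reject H₀: no

Margins: r₁=5, r₂=21, c₁=11, c₂=15, n=26
p_obs = C(5,1)·C(21,10)/C(26,11); sum pmf over tables with pmf ≤ p_obs
p-value (two-sided) = 0.35619
At α=0.1: p ≥ α → fail to reject H₀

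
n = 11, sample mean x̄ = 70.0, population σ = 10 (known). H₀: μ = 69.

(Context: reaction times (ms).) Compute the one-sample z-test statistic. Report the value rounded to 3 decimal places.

test statistic = 0.332

SE = σ/√n = 10/√11 = 3.0151
z = (x̄−μ₀)/SE = (70.0−69)/3.0151 = 0.3317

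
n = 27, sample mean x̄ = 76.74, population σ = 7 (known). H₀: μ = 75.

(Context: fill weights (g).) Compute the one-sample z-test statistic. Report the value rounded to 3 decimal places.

test statistic = 1.292

SE = σ/√n = 7/√27 = 1.3472
z = (x̄−μ₀)/SE = (76.74−75)/1.3472 = 1.2916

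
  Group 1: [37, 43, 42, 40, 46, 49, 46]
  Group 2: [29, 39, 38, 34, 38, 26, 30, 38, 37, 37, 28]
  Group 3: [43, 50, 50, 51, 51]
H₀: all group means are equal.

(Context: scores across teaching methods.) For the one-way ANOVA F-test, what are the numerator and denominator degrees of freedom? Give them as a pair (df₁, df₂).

degrees of freedom = [2, 20]

k = 3 groups, N = 23 total
df = (k−1, N−k) = (3−1, 23−3) = (2, 20)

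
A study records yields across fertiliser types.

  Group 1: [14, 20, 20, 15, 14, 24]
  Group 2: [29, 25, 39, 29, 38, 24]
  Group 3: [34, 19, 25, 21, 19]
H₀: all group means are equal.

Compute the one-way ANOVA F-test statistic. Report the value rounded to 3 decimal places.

Group means [17.83, 30.67, 23.60], grand mean 24.059
SSB = Σnᵢ(x̄ᵢ−x̄)² = 495.575; SSW = ΣΣ(x−x̄ᵢ)² = 449.367
MSB = 495.575/2 = 247.7873; MSW = 449.367/14 = 32.0976
F = MSB/MSW = 7.7198
df = (2, 14)

test statistic = 7.720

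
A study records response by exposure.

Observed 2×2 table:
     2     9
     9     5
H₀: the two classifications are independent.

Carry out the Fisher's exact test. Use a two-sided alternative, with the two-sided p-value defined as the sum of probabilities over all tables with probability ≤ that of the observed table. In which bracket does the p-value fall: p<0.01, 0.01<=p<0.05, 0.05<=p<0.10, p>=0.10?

p-value bracket: 0.01<=p<0.05

Margins: r₁=11, r₂=14, c₁=11, c₂=14, n=25
p_obs = C(11,2)·C(14,9)/C(25,11); sum pmf over tables with pmf ≤ p_obs
p-value (two-sided) = 0.04189
→ bracket: 0.01<=p<0.05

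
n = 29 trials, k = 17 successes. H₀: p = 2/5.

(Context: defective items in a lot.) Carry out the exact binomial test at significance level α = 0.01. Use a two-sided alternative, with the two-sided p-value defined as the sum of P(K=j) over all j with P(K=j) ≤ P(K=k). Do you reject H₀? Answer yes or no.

reject H₀: no

Exact binomial: n=29, k=17, p₀=2/5=0.4000
P(X=j) = C(n,j)·p₀^j·(1−p₀)^(n−j); p = Σ P(X=j) over j with P(X=j) ≤ P(X=17)
p-value (two-sided) = 0.05621
At α=0.01: p ≥ α → fail to reject H₀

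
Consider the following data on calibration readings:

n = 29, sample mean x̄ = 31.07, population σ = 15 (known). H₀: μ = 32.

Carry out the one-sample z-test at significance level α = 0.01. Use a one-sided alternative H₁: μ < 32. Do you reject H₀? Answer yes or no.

reject H₀: no

SE = σ/√n = 15/√29 = 2.7854
z = (x̄−μ₀)/SE = (31.07−32)/2.7854 = -0.3339
p-value (one-sided, H₁ less) = 0.36923
At α=0.01: p ≥ α → fail to reject H₀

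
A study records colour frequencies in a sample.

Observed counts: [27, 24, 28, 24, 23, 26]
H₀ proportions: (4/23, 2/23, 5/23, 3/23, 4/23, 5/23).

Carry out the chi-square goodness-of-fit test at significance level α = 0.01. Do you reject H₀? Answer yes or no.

n = 152; E_i = n·p_i = [26.43, 13.22, 33.04, 19.83, 26.43, 33.04]
χ² = (27−26.43)²/26.43 + (24−13.22)²/13.22 + (28−33.04)²/33.04 + (24−19.83)²/19.83 + (23−26.43)²/26.43 + (26−33.04)²/33.04 = 12.4046
df = 5
p-value (upper-tail) = 0.02965
At α=0.01: p ≥ α → fail to reject H₀

reject H₀: no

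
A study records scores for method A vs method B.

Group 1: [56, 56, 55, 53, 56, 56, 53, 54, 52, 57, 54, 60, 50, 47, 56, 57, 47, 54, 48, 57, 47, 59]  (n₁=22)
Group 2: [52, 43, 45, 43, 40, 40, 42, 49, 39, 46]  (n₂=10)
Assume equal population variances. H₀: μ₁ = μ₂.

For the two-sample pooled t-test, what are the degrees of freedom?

degrees of freedom = 30

df = n₁ + n₂ − 2 = 22 + 10 − 2 = 30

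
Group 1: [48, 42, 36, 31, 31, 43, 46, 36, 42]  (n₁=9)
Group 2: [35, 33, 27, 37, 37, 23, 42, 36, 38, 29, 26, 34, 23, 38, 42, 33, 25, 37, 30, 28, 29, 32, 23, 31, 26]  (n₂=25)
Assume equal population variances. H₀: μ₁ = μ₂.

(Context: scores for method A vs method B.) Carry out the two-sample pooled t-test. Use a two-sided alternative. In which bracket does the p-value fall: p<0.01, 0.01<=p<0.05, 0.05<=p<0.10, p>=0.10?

x̄₁=39.444, s₁=6.207, n₁=9
x̄₂=31.760, s₂=5.790, n₂=25
s_p² = [8·6.207² + 24·5.790²]/32 = 34.7744
SE = √(s_p²·(1/9+1/25)) = 2.2923
t = (39.444−31.760)/2.2923 = 3.3522
df = 32
p-value (two-sided) = 0.00207
→ bracket: p<0.01

p-value bracket: p<0.01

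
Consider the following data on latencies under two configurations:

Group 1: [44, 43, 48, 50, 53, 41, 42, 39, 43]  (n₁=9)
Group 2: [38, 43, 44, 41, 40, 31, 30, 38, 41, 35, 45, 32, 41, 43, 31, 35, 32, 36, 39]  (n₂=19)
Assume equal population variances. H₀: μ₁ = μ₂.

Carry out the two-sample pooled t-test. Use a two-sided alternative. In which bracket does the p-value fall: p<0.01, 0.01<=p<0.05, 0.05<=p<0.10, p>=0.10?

p-value bracket: p<0.01

x̄₁=44.778, s₁=4.577, n₁=9
x̄₂=37.632, s₂=4.833, n₂=19
s_p² = [8·4.577² + 18·4.833²]/26 = 22.6145
SE = √(s_p²·(1/9+1/19)) = 1.9243
t = (44.778−37.632)/1.9243 = 3.7136
df = 26
p-value (two-sided) = 0.00098
→ bracket: p<0.01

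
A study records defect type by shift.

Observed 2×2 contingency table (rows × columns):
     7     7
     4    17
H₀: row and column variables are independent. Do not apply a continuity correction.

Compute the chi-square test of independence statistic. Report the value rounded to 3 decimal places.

Row totals [14, 21], col totals [11, 24], n=35
χ² = (7−4.40)²/4.40 + (7−9.60)²/9.60 + (4−6.60)²/6.60 + (17−14.40)²/14.40 = 3.7342
df = 1

test statistic = 3.734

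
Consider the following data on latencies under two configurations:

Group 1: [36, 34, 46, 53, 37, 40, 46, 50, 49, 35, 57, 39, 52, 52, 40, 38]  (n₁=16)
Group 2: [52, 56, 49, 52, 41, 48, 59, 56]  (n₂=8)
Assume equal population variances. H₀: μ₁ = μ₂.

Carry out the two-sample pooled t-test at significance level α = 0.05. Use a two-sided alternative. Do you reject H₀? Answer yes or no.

x̄₁=44.000, s₁=7.457, n₁=16
x̄₂=51.625, s₂=5.680, n₂=8
s_p² = [15·7.457² + 7·5.680²]/22 = 48.1761
SE = √(s_p²·(1/16+1/8)) = 3.0055
t = (44.000−51.625)/3.0055 = -2.5370
df = 22
p-value (two-sided) = 0.01878
At α=0.05: p < α → reject H₀

reject H₀: yes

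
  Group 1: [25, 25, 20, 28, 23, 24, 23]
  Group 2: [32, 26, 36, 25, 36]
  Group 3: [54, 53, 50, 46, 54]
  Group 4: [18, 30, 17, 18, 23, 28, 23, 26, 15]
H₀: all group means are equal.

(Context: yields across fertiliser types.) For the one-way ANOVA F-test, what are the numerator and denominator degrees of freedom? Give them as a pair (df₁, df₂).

k = 4 groups, N = 26 total
df = (k−1, N−k) = (4−1, 26−4) = (3, 22)

degrees of freedom = [3, 22]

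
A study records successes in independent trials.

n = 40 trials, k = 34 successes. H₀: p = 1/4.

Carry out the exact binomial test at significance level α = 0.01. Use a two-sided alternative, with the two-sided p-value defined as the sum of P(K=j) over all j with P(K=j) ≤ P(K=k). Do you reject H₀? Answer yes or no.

Exact binomial: n=40, k=34, p₀=1/4=0.2500
P(X=j) = C(n,j)·p₀^j·(1−p₀)^(n−j); p = Σ P(X=j) over j with P(X=j) ≤ P(X=34)
p-value (two-sided) = 0.00000
At α=0.01: p < α → reject H₀

reject H₀: yes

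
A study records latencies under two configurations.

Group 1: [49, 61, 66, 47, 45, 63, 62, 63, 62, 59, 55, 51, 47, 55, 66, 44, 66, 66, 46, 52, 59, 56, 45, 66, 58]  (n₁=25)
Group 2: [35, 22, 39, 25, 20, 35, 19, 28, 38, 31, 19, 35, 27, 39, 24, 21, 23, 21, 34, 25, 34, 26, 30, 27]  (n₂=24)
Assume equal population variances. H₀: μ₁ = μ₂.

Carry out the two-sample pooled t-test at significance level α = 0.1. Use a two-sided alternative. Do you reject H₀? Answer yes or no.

reject H₀: yes

x̄₁=56.360, s₁=7.783, n₁=25
x̄₂=28.208, s₂=6.587, n₂=24
s_p² = [24·7.783² + 23·6.587²]/47 = 52.1642
SE = √(s_p²·(1/25+1/24)) = 2.0640
t = (56.360−28.208)/2.0640 = 13.6394
df = 47
p-value (two-sided) = 0.00000
At α=0.1: p < α → reject H₀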